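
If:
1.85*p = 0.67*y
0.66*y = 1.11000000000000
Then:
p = 0.61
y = 1.68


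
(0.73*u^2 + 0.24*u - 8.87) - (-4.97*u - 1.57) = 0.73*u^2 + 5.21*u - 7.3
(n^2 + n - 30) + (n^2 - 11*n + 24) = 2*n^2 - 10*n - 6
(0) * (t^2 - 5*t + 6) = 0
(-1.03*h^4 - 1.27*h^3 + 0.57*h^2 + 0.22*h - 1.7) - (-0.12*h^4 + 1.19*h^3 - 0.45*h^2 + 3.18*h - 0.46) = -0.91*h^4 - 2.46*h^3 + 1.02*h^2 - 2.96*h - 1.24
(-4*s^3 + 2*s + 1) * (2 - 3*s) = 12*s^4 - 8*s^3 - 6*s^2 + s + 2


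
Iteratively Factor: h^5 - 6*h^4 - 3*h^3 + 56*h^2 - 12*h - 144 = (h - 3)*(h^4 - 3*h^3 - 12*h^2 + 20*h + 48) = (h - 4)*(h - 3)*(h^3 + h^2 - 8*h - 12) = (h - 4)*(h - 3)^2*(h^2 + 4*h + 4) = (h - 4)*(h - 3)^2*(h + 2)*(h + 2)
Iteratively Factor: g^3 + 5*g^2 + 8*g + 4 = (g + 2)*(g^2 + 3*g + 2) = (g + 2)^2*(g + 1)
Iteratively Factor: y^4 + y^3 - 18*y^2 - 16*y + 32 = (y - 1)*(y^3 + 2*y^2 - 16*y - 32) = (y - 1)*(y + 4)*(y^2 - 2*y - 8) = (y - 4)*(y - 1)*(y + 4)*(y + 2)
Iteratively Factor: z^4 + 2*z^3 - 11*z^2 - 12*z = (z)*(z^3 + 2*z^2 - 11*z - 12) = z*(z - 3)*(z^2 + 5*z + 4) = z*(z - 3)*(z + 1)*(z + 4)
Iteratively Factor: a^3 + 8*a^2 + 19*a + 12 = (a + 3)*(a^2 + 5*a + 4) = (a + 3)*(a + 4)*(a + 1)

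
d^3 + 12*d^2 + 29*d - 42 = (d - 1)*(d + 6)*(d + 7)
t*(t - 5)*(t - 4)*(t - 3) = t^4 - 12*t^3 + 47*t^2 - 60*t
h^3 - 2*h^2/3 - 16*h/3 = h*(h - 8/3)*(h + 2)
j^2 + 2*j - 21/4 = (j - 3/2)*(j + 7/2)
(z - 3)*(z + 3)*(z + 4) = z^3 + 4*z^2 - 9*z - 36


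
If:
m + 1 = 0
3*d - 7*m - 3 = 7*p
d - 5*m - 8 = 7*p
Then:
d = -7/2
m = -1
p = -13/14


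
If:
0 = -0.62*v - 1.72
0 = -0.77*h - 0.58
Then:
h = -0.75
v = -2.77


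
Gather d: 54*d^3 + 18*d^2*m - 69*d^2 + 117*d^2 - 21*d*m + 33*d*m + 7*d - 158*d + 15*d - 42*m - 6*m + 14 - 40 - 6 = 54*d^3 + d^2*(18*m + 48) + d*(12*m - 136) - 48*m - 32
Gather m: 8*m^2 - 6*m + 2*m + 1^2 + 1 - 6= 8*m^2 - 4*m - 4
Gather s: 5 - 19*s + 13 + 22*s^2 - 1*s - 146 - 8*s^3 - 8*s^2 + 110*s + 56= -8*s^3 + 14*s^2 + 90*s - 72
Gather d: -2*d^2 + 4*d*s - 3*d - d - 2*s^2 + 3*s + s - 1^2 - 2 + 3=-2*d^2 + d*(4*s - 4) - 2*s^2 + 4*s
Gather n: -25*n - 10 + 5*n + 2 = -20*n - 8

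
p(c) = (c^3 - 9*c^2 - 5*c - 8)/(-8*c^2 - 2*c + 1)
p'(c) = (16*c + 2)*(c^3 - 9*c^2 - 5*c - 8)/(-8*c^2 - 2*c + 1)^2 + (3*c^2 - 18*c - 5)/(-8*c^2 - 2*c + 1) = (-8*c^4 - 4*c^3 - 19*c^2 - 146*c - 21)/(64*c^4 + 32*c^3 - 12*c^2 - 4*c + 1)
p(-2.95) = 1.55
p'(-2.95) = -0.07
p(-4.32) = 1.68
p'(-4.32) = -0.11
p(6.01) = 0.49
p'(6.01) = -0.14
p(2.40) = 1.16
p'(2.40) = -0.32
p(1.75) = 1.44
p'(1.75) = -0.59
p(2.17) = 1.24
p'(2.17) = -0.38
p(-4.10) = 1.66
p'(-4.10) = -0.11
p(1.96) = 1.33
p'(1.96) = -0.47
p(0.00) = -8.00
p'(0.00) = -21.00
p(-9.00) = 2.26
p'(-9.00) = -0.13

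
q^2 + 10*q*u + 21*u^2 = (q + 3*u)*(q + 7*u)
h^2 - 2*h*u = h*(h - 2*u)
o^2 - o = o*(o - 1)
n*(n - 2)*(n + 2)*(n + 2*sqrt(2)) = n^4 + 2*sqrt(2)*n^3 - 4*n^2 - 8*sqrt(2)*n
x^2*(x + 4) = x^3 + 4*x^2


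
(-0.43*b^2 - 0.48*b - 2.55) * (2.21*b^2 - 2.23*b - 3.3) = -0.9503*b^4 - 0.1019*b^3 - 3.1461*b^2 + 7.2705*b + 8.415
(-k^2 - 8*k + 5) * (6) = -6*k^2 - 48*k + 30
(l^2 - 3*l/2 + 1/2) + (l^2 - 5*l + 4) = 2*l^2 - 13*l/2 + 9/2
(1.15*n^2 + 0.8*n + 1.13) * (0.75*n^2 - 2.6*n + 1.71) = 0.8625*n^4 - 2.39*n^3 + 0.734*n^2 - 1.57*n + 1.9323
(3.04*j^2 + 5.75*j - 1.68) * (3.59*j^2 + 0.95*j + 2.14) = 10.9136*j^4 + 23.5305*j^3 + 5.9369*j^2 + 10.709*j - 3.5952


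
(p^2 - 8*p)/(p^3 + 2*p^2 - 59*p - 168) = p/(p^2 + 10*p + 21)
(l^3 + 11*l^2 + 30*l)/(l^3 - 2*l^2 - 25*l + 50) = l*(l + 6)/(l^2 - 7*l + 10)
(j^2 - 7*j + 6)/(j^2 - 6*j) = (j - 1)/j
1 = 1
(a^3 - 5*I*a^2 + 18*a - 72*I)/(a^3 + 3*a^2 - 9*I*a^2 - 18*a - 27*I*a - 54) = (a + 4*I)/(a + 3)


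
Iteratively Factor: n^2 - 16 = (n - 4)*(n + 4)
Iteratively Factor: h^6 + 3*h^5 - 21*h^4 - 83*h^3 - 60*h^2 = (h)*(h^5 + 3*h^4 - 21*h^3 - 83*h^2 - 60*h) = h*(h + 1)*(h^4 + 2*h^3 - 23*h^2 - 60*h) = h^2*(h + 1)*(h^3 + 2*h^2 - 23*h - 60) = h^2*(h + 1)*(h + 4)*(h^2 - 2*h - 15) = h^2*(h + 1)*(h + 3)*(h + 4)*(h - 5)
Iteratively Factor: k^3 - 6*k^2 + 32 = (k + 2)*(k^2 - 8*k + 16) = (k - 4)*(k + 2)*(k - 4)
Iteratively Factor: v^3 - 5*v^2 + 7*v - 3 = (v - 3)*(v^2 - 2*v + 1) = (v - 3)*(v - 1)*(v - 1)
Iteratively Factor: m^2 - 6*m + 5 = (m - 5)*(m - 1)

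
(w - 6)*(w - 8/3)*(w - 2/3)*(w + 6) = w^4 - 10*w^3/3 - 308*w^2/9 + 120*w - 64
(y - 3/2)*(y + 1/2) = y^2 - y - 3/4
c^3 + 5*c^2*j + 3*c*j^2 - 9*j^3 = (c - j)*(c + 3*j)^2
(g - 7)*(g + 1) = g^2 - 6*g - 7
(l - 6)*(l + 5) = l^2 - l - 30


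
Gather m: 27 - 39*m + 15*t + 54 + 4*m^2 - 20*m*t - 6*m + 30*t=4*m^2 + m*(-20*t - 45) + 45*t + 81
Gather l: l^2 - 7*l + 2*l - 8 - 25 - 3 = l^2 - 5*l - 36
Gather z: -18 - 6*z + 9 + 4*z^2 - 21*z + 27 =4*z^2 - 27*z + 18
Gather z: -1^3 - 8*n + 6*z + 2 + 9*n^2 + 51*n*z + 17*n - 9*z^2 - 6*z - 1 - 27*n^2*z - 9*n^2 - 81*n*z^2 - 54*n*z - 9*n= z^2*(-81*n - 9) + z*(-27*n^2 - 3*n)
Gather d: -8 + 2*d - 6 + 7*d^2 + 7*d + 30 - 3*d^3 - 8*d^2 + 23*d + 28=-3*d^3 - d^2 + 32*d + 44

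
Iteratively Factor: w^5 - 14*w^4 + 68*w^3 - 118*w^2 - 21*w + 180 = (w - 5)*(w^4 - 9*w^3 + 23*w^2 - 3*w - 36) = (w - 5)*(w - 4)*(w^3 - 5*w^2 + 3*w + 9) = (w - 5)*(w - 4)*(w - 3)*(w^2 - 2*w - 3) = (w - 5)*(w - 4)*(w - 3)*(w + 1)*(w - 3)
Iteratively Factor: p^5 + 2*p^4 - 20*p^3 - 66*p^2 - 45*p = (p + 1)*(p^4 + p^3 - 21*p^2 - 45*p) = p*(p + 1)*(p^3 + p^2 - 21*p - 45) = p*(p - 5)*(p + 1)*(p^2 + 6*p + 9) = p*(p - 5)*(p + 1)*(p + 3)*(p + 3)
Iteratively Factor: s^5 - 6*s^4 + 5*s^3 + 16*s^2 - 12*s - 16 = (s - 2)*(s^4 - 4*s^3 - 3*s^2 + 10*s + 8) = (s - 2)*(s + 1)*(s^3 - 5*s^2 + 2*s + 8) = (s - 2)^2*(s + 1)*(s^2 - 3*s - 4) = (s - 4)*(s - 2)^2*(s + 1)*(s + 1)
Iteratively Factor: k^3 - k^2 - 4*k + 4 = (k + 2)*(k^2 - 3*k + 2) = (k - 2)*(k + 2)*(k - 1)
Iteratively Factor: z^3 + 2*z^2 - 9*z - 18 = (z + 3)*(z^2 - z - 6) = (z - 3)*(z + 3)*(z + 2)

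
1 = 1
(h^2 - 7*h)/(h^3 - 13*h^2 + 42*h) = 1/(h - 6)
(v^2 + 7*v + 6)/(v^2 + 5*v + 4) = (v + 6)/(v + 4)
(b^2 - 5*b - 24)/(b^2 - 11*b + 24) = (b + 3)/(b - 3)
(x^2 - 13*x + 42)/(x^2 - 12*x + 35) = (x - 6)/(x - 5)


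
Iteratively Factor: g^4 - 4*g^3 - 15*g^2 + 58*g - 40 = (g - 1)*(g^3 - 3*g^2 - 18*g + 40) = (g - 5)*(g - 1)*(g^2 + 2*g - 8) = (g - 5)*(g - 2)*(g - 1)*(g + 4)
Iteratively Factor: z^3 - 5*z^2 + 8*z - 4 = (z - 2)*(z^2 - 3*z + 2) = (z - 2)*(z - 1)*(z - 2)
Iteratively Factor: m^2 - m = (m)*(m - 1)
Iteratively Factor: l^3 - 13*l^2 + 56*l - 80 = (l - 4)*(l^2 - 9*l + 20) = (l - 5)*(l - 4)*(l - 4)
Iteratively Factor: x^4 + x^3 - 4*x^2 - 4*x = (x - 2)*(x^3 + 3*x^2 + 2*x) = (x - 2)*(x + 2)*(x^2 + x) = (x - 2)*(x + 1)*(x + 2)*(x)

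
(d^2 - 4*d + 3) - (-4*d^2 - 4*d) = 5*d^2 + 3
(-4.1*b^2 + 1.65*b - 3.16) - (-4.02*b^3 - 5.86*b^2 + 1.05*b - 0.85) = 4.02*b^3 + 1.76*b^2 + 0.6*b - 2.31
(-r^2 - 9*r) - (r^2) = -2*r^2 - 9*r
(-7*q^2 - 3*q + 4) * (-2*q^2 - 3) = 14*q^4 + 6*q^3 + 13*q^2 + 9*q - 12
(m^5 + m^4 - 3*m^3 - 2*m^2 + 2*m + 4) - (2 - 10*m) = m^5 + m^4 - 3*m^3 - 2*m^2 + 12*m + 2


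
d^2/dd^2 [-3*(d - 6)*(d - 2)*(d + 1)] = 42 - 18*d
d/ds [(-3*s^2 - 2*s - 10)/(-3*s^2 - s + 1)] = 3*(-s^2 - 22*s - 4)/(9*s^4 + 6*s^3 - 5*s^2 - 2*s + 1)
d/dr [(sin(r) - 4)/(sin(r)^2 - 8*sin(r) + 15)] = (8*sin(r) + cos(r)^2 - 18)*cos(r)/(sin(r)^2 - 8*sin(r) + 15)^2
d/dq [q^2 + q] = 2*q + 1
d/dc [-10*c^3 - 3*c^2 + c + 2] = -30*c^2 - 6*c + 1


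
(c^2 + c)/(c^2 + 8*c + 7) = c/(c + 7)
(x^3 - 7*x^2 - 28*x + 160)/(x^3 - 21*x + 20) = (x - 8)/(x - 1)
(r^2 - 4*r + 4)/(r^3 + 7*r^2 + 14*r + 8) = (r^2 - 4*r + 4)/(r^3 + 7*r^2 + 14*r + 8)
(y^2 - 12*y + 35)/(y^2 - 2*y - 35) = (y - 5)/(y + 5)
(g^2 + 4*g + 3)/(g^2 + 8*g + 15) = (g + 1)/(g + 5)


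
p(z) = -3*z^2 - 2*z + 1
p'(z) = -6*z - 2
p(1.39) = -7.58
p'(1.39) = -10.34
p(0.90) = -3.23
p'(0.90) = -7.40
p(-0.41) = 1.32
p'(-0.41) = 0.46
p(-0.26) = 1.32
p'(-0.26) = -0.44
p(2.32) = -19.79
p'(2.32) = -15.92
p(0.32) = 0.05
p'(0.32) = -3.92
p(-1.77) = -4.86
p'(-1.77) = 8.62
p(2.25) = -18.69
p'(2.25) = -15.50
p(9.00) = -260.00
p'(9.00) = -56.00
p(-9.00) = -224.00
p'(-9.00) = 52.00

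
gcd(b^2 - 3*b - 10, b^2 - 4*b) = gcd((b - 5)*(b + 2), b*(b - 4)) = 1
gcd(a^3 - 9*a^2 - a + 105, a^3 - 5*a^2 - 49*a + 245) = a^2 - 12*a + 35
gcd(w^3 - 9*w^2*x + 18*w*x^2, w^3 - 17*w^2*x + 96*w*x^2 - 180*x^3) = -w + 6*x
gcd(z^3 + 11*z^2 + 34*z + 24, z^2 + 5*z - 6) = z + 6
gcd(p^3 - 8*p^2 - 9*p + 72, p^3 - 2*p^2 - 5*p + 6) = p - 3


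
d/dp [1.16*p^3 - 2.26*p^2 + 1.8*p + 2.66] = 3.48*p^2 - 4.52*p + 1.8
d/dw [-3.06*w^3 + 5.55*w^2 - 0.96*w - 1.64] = -9.18*w^2 + 11.1*w - 0.96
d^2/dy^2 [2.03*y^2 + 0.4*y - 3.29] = 4.06000000000000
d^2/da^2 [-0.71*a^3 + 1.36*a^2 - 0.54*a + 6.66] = 2.72 - 4.26*a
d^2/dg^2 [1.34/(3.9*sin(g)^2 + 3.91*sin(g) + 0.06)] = (-81.5256*sin(g)^4 - 61.30098*sin(g)^3 + 103.056586*sin(g)^2 + 122.916324*sin(g) + 40.344988)/(3.9*sin(g)^2 + 3.91*sin(g) + 0.06)^3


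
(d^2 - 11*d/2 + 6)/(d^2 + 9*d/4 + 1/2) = 2*(2*d^2 - 11*d + 12)/(4*d^2 + 9*d + 2)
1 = 1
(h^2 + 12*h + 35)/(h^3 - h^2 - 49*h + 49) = (h + 5)/(h^2 - 8*h + 7)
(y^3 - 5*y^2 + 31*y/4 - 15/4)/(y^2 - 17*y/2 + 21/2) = (2*y^2 - 7*y + 5)/(2*(y - 7))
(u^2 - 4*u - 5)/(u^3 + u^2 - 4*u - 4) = (u - 5)/(u^2 - 4)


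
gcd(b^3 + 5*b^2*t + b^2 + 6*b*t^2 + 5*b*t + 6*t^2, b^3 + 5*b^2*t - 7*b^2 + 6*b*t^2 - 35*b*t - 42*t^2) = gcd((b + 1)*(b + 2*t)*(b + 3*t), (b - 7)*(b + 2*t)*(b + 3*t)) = b^2 + 5*b*t + 6*t^2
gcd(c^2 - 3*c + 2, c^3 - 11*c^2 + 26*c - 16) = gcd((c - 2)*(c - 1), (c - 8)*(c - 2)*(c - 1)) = c^2 - 3*c + 2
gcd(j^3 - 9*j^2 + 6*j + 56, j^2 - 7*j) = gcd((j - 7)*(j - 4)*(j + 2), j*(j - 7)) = j - 7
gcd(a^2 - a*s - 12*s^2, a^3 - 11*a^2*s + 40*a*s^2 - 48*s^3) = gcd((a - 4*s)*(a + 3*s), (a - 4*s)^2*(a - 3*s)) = -a + 4*s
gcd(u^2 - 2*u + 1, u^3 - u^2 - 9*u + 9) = u - 1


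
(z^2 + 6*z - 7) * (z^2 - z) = z^4 + 5*z^3 - 13*z^2 + 7*z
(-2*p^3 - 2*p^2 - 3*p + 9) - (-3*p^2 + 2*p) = -2*p^3 + p^2 - 5*p + 9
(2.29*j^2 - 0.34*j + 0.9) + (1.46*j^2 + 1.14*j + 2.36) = 3.75*j^2 + 0.8*j + 3.26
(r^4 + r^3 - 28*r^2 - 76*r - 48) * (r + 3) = r^5 + 4*r^4 - 25*r^3 - 160*r^2 - 276*r - 144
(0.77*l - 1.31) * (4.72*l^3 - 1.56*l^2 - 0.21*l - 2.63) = 3.6344*l^4 - 7.3844*l^3 + 1.8819*l^2 - 1.75*l + 3.4453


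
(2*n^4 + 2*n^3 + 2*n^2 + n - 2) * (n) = 2*n^5 + 2*n^4 + 2*n^3 + n^2 - 2*n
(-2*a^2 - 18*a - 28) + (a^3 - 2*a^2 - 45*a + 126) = a^3 - 4*a^2 - 63*a + 98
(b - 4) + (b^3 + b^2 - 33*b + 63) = b^3 + b^2 - 32*b + 59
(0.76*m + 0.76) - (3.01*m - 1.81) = 2.57 - 2.25*m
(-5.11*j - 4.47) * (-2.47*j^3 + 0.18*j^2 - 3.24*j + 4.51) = 12.6217*j^4 + 10.1211*j^3 + 15.7518*j^2 - 8.5633*j - 20.1597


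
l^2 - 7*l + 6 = (l - 6)*(l - 1)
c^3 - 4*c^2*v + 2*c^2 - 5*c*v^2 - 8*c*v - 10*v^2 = (c + 2)*(c - 5*v)*(c + v)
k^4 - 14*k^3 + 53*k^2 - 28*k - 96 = (k - 8)*(k - 4)*(k - 3)*(k + 1)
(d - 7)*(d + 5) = d^2 - 2*d - 35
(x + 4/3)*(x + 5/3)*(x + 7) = x^3 + 10*x^2 + 209*x/9 + 140/9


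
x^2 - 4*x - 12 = (x - 6)*(x + 2)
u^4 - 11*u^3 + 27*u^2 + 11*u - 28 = (u - 7)*(u - 4)*(u - 1)*(u + 1)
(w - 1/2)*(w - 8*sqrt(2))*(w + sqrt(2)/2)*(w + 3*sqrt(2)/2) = w^4 - 6*sqrt(2)*w^3 - w^3/2 - 61*w^2/2 + 3*sqrt(2)*w^2 - 12*sqrt(2)*w + 61*w/4 + 6*sqrt(2)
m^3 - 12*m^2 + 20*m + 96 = (m - 8)*(m - 6)*(m + 2)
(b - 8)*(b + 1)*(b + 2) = b^3 - 5*b^2 - 22*b - 16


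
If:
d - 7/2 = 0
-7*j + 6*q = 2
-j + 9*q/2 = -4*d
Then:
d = 7/2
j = -62/17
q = -200/51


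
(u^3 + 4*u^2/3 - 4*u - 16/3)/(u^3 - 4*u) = (u + 4/3)/u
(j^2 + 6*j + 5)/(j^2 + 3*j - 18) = (j^2 + 6*j + 5)/(j^2 + 3*j - 18)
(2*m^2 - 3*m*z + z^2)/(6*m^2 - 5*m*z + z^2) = (-m + z)/(-3*m + z)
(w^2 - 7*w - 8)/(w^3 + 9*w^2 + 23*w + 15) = (w - 8)/(w^2 + 8*w + 15)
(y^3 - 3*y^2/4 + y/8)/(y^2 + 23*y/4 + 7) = y*(8*y^2 - 6*y + 1)/(2*(4*y^2 + 23*y + 28))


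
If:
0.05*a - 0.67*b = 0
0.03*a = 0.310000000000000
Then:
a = 10.33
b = 0.77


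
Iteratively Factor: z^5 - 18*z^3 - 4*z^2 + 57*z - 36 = (z - 4)*(z^4 + 4*z^3 - 2*z^2 - 12*z + 9) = (z - 4)*(z + 3)*(z^3 + z^2 - 5*z + 3) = (z - 4)*(z - 1)*(z + 3)*(z^2 + 2*z - 3) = (z - 4)*(z - 1)*(z + 3)^2*(z - 1)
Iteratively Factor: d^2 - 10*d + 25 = (d - 5)*(d - 5)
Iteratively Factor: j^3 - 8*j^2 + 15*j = (j - 3)*(j^2 - 5*j) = j*(j - 3)*(j - 5)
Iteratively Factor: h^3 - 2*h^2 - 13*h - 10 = (h + 2)*(h^2 - 4*h - 5) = (h + 1)*(h + 2)*(h - 5)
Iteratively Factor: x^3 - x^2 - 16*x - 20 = (x - 5)*(x^2 + 4*x + 4) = (x - 5)*(x + 2)*(x + 2)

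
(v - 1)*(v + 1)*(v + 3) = v^3 + 3*v^2 - v - 3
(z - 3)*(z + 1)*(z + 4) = z^3 + 2*z^2 - 11*z - 12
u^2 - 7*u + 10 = (u - 5)*(u - 2)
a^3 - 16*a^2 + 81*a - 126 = (a - 7)*(a - 6)*(a - 3)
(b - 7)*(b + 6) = b^2 - b - 42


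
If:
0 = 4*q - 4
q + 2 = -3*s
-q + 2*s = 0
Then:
No Solution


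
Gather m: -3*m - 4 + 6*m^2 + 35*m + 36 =6*m^2 + 32*m + 32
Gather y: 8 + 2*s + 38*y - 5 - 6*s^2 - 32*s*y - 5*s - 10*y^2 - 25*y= -6*s^2 - 3*s - 10*y^2 + y*(13 - 32*s) + 3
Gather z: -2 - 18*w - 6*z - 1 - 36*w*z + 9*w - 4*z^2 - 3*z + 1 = -9*w - 4*z^2 + z*(-36*w - 9) - 2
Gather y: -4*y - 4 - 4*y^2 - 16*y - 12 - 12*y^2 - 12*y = -16*y^2 - 32*y - 16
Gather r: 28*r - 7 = 28*r - 7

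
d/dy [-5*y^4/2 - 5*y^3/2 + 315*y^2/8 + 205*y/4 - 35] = -10*y^3 - 15*y^2/2 + 315*y/4 + 205/4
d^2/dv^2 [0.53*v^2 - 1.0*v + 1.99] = 1.06000000000000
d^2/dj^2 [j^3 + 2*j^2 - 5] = 6*j + 4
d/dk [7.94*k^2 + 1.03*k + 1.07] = 15.88*k + 1.03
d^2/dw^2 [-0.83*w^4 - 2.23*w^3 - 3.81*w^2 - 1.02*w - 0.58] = -9.96*w^2 - 13.38*w - 7.62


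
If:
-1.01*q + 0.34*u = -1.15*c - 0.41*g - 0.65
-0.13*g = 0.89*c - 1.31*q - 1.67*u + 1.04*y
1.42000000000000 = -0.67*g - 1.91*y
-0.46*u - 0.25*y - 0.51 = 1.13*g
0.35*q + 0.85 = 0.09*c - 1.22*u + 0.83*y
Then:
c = 8.27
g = 1.27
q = 9.37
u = -3.58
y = -1.19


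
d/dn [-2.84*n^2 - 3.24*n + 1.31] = -5.68*n - 3.24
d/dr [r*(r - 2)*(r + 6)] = 3*r^2 + 8*r - 12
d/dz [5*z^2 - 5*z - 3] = 10*z - 5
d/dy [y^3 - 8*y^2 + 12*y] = 3*y^2 - 16*y + 12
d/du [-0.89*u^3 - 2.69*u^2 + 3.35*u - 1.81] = -2.67*u^2 - 5.38*u + 3.35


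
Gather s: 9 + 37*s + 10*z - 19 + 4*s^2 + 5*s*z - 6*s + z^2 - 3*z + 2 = 4*s^2 + s*(5*z + 31) + z^2 + 7*z - 8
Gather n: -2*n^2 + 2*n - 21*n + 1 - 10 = -2*n^2 - 19*n - 9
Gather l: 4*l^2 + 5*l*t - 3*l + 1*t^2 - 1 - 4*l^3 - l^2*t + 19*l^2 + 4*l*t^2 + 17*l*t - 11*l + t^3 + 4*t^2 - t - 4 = -4*l^3 + l^2*(23 - t) + l*(4*t^2 + 22*t - 14) + t^3 + 5*t^2 - t - 5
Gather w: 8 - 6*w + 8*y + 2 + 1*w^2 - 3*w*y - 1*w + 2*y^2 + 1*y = w^2 + w*(-3*y - 7) + 2*y^2 + 9*y + 10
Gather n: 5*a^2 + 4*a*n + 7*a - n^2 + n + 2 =5*a^2 + 7*a - n^2 + n*(4*a + 1) + 2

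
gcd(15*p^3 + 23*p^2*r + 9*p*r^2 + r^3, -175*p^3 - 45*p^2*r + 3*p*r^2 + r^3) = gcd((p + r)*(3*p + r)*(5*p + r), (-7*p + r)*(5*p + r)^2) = 5*p + r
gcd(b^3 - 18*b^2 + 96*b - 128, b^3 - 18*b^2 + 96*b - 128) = b^3 - 18*b^2 + 96*b - 128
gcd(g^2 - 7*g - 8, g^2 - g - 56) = g - 8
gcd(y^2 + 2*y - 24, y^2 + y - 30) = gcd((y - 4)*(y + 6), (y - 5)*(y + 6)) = y + 6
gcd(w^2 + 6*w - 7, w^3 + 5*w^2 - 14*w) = w + 7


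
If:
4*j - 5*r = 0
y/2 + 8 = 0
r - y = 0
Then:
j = -20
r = -16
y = -16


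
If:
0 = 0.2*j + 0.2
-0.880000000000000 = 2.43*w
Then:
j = -1.00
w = -0.36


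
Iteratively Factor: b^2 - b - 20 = (b - 5)*(b + 4)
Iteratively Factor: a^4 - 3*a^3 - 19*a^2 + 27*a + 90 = (a + 3)*(a^3 - 6*a^2 - a + 30) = (a + 2)*(a + 3)*(a^2 - 8*a + 15) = (a - 3)*(a + 2)*(a + 3)*(a - 5)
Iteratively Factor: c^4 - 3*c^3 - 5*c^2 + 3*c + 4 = (c + 1)*(c^3 - 4*c^2 - c + 4) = (c + 1)^2*(c^2 - 5*c + 4) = (c - 1)*(c + 1)^2*(c - 4)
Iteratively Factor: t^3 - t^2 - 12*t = (t)*(t^2 - t - 12) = t*(t + 3)*(t - 4)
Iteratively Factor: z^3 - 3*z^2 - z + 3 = (z - 1)*(z^2 - 2*z - 3) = (z - 1)*(z + 1)*(z - 3)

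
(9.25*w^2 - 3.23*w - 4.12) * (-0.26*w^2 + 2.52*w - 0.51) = -2.405*w^4 + 24.1498*w^3 - 11.7859*w^2 - 8.7351*w + 2.1012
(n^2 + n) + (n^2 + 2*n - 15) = 2*n^2 + 3*n - 15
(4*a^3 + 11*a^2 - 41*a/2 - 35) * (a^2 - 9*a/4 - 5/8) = 4*a^5 + 2*a^4 - 191*a^3/4 + 17*a^2/4 + 1465*a/16 + 175/8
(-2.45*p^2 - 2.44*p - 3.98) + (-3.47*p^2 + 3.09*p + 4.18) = -5.92*p^2 + 0.65*p + 0.2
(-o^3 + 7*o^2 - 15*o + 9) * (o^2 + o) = -o^5 + 6*o^4 - 8*o^3 - 6*o^2 + 9*o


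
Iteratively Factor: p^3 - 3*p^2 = (p)*(p^2 - 3*p) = p^2*(p - 3)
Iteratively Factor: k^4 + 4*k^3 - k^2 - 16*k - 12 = (k + 2)*(k^3 + 2*k^2 - 5*k - 6) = (k + 1)*(k + 2)*(k^2 + k - 6) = (k + 1)*(k + 2)*(k + 3)*(k - 2)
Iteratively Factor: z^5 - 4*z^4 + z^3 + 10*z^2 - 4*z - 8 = (z - 2)*(z^4 - 2*z^3 - 3*z^2 + 4*z + 4) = (z - 2)^2*(z^3 - 3*z - 2) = (z - 2)^3*(z^2 + 2*z + 1) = (z - 2)^3*(z + 1)*(z + 1)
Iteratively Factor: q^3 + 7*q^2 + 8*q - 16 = (q + 4)*(q^2 + 3*q - 4) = (q + 4)^2*(q - 1)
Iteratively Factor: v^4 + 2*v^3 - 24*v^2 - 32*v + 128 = (v - 4)*(v^3 + 6*v^2 - 32) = (v - 4)*(v + 4)*(v^2 + 2*v - 8) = (v - 4)*(v - 2)*(v + 4)*(v + 4)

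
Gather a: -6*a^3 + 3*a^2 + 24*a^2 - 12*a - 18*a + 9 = -6*a^3 + 27*a^2 - 30*a + 9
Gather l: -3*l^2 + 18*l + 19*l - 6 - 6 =-3*l^2 + 37*l - 12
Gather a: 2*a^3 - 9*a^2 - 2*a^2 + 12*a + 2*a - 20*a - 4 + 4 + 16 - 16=2*a^3 - 11*a^2 - 6*a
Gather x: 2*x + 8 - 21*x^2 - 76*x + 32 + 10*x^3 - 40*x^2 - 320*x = 10*x^3 - 61*x^2 - 394*x + 40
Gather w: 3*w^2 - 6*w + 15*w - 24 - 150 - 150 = 3*w^2 + 9*w - 324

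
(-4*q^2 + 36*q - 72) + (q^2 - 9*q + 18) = -3*q^2 + 27*q - 54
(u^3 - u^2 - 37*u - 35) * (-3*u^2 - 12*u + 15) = -3*u^5 - 9*u^4 + 138*u^3 + 534*u^2 - 135*u - 525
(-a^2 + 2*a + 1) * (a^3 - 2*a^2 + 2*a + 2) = -a^5 + 4*a^4 - 5*a^3 + 6*a + 2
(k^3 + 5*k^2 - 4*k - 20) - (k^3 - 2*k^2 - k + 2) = 7*k^2 - 3*k - 22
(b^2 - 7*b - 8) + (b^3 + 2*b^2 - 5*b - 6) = b^3 + 3*b^2 - 12*b - 14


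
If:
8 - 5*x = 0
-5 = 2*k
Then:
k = -5/2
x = 8/5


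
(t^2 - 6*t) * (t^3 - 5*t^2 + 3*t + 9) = t^5 - 11*t^4 + 33*t^3 - 9*t^2 - 54*t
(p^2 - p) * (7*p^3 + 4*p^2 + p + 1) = 7*p^5 - 3*p^4 - 3*p^3 - p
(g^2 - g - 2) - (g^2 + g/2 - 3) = 1 - 3*g/2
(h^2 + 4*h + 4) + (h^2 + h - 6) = 2*h^2 + 5*h - 2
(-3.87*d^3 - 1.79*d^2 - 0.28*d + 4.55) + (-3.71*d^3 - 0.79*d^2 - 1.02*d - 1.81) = -7.58*d^3 - 2.58*d^2 - 1.3*d + 2.74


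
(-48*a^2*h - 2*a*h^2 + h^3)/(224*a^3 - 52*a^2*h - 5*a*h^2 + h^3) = h*(-6*a - h)/(28*a^2 - 3*a*h - h^2)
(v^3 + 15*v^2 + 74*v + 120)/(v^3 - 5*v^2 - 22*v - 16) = (v^3 + 15*v^2 + 74*v + 120)/(v^3 - 5*v^2 - 22*v - 16)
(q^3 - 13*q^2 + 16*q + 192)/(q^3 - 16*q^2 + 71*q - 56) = (q^2 - 5*q - 24)/(q^2 - 8*q + 7)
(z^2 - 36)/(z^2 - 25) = (z^2 - 36)/(z^2 - 25)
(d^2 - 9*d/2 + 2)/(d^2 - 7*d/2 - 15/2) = (-2*d^2 + 9*d - 4)/(-2*d^2 + 7*d + 15)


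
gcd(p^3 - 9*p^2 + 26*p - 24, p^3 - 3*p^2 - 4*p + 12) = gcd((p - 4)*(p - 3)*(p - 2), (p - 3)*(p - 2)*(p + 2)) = p^2 - 5*p + 6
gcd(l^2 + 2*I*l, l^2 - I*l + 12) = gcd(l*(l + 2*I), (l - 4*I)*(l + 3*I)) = 1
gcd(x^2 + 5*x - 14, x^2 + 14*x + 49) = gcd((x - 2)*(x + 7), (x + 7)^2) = x + 7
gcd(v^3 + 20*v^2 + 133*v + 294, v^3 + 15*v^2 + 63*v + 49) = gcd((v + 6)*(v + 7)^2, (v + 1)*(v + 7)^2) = v^2 + 14*v + 49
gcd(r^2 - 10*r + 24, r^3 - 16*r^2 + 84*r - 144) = r^2 - 10*r + 24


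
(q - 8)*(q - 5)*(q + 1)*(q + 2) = q^4 - 10*q^3 + 3*q^2 + 94*q + 80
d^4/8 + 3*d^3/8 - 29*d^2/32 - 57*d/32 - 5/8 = (d/4 + 1)*(d/2 + 1/2)*(d - 5/2)*(d + 1/2)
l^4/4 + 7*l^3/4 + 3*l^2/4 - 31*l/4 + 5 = (l/4 + 1)*(l - 1)^2*(l + 5)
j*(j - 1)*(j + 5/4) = j^3 + j^2/4 - 5*j/4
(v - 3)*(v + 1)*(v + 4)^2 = v^4 + 6*v^3 - 3*v^2 - 56*v - 48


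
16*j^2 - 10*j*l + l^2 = (-8*j + l)*(-2*j + l)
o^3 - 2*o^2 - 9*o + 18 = (o - 3)*(o - 2)*(o + 3)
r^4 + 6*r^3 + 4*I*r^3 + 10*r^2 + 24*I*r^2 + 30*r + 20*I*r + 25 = (r + 5)*(r + 5*I)*(-I*r - I)*(I*r + 1)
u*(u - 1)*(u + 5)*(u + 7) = u^4 + 11*u^3 + 23*u^2 - 35*u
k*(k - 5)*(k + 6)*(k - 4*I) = k^4 + k^3 - 4*I*k^3 - 30*k^2 - 4*I*k^2 + 120*I*k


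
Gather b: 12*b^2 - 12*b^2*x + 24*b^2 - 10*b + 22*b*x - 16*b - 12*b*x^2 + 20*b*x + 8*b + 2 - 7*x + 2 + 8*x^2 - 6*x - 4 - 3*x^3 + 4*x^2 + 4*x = b^2*(36 - 12*x) + b*(-12*x^2 + 42*x - 18) - 3*x^3 + 12*x^2 - 9*x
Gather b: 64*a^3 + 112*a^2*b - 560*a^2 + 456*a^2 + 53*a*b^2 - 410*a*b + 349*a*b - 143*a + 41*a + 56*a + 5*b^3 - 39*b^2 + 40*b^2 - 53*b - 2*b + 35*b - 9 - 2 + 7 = 64*a^3 - 104*a^2 - 46*a + 5*b^3 + b^2*(53*a + 1) + b*(112*a^2 - 61*a - 20) - 4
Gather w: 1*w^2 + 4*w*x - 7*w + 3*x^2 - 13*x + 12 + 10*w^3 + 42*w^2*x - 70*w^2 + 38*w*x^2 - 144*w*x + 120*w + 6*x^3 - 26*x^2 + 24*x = 10*w^3 + w^2*(42*x - 69) + w*(38*x^2 - 140*x + 113) + 6*x^3 - 23*x^2 + 11*x + 12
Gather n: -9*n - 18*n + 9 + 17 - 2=24 - 27*n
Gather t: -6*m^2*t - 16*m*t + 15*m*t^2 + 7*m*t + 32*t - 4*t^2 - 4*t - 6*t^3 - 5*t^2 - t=-6*t^3 + t^2*(15*m - 9) + t*(-6*m^2 - 9*m + 27)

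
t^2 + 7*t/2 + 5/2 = (t + 1)*(t + 5/2)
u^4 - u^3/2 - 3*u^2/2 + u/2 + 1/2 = (u - 1)^2*(u + 1/2)*(u + 1)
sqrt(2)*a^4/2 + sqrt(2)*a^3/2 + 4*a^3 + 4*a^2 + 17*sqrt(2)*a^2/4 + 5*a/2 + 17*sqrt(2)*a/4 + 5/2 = (a + 1)*(a + sqrt(2)/2)*(a + 5*sqrt(2)/2)*(sqrt(2)*a/2 + 1)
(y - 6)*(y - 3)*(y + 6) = y^3 - 3*y^2 - 36*y + 108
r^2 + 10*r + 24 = (r + 4)*(r + 6)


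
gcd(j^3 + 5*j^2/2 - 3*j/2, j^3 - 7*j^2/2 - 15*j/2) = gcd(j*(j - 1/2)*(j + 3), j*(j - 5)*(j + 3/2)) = j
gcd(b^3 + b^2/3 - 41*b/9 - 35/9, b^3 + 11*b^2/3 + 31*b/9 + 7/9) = b + 1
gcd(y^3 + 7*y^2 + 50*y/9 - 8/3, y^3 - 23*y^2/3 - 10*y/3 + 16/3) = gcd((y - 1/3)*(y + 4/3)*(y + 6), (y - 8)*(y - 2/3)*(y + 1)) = 1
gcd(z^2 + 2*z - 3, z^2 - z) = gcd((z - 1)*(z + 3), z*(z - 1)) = z - 1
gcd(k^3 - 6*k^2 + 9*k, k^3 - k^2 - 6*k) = k^2 - 3*k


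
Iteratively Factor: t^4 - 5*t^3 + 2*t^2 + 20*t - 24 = (t + 2)*(t^3 - 7*t^2 + 16*t - 12) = (t - 2)*(t + 2)*(t^2 - 5*t + 6) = (t - 3)*(t - 2)*(t + 2)*(t - 2)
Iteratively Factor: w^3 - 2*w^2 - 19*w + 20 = (w + 4)*(w^2 - 6*w + 5) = (w - 5)*(w + 4)*(w - 1)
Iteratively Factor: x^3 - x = (x)*(x^2 - 1) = x*(x + 1)*(x - 1)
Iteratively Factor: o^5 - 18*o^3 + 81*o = (o + 3)*(o^4 - 3*o^3 - 9*o^2 + 27*o) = o*(o + 3)*(o^3 - 3*o^2 - 9*o + 27) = o*(o - 3)*(o + 3)*(o^2 - 9) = o*(o - 3)*(o + 3)^2*(o - 3)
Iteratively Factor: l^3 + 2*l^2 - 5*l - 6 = (l + 1)*(l^2 + l - 6) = (l + 1)*(l + 3)*(l - 2)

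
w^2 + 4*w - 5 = (w - 1)*(w + 5)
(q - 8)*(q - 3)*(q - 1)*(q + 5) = q^4 - 7*q^3 - 25*q^2 + 151*q - 120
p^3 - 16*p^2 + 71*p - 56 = (p - 8)*(p - 7)*(p - 1)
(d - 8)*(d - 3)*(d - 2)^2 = d^4 - 15*d^3 + 72*d^2 - 140*d + 96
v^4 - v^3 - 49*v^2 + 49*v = v*(v - 7)*(v - 1)*(v + 7)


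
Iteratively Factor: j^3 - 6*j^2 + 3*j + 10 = (j - 5)*(j^2 - j - 2) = (j - 5)*(j - 2)*(j + 1)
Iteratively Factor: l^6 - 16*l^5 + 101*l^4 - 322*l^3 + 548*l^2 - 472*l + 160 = (l - 2)*(l^5 - 14*l^4 + 73*l^3 - 176*l^2 + 196*l - 80) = (l - 2)^2*(l^4 - 12*l^3 + 49*l^2 - 78*l + 40) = (l - 5)*(l - 2)^2*(l^3 - 7*l^2 + 14*l - 8) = (l - 5)*(l - 2)^3*(l^2 - 5*l + 4) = (l - 5)*(l - 2)^3*(l - 1)*(l - 4)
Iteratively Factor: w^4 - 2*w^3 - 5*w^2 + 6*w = (w + 2)*(w^3 - 4*w^2 + 3*w) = (w - 1)*(w + 2)*(w^2 - 3*w) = w*(w - 1)*(w + 2)*(w - 3)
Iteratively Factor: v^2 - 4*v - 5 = (v + 1)*(v - 5)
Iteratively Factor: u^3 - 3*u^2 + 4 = (u - 2)*(u^2 - u - 2) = (u - 2)^2*(u + 1)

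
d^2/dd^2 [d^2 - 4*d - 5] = 2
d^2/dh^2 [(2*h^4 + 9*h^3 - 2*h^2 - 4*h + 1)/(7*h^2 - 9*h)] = 2*(98*h^6 - 378*h^5 + 486*h^4 + 407*h^3 + 147*h^2 - 189*h + 81)/(h^3*(343*h^3 - 1323*h^2 + 1701*h - 729))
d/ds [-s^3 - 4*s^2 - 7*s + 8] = -3*s^2 - 8*s - 7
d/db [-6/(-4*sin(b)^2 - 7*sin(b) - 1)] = -6*(8*sin(b) + 7)*cos(b)/(4*sin(b)^2 + 7*sin(b) + 1)^2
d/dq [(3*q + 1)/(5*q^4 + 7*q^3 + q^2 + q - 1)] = (15*q^4 + 21*q^3 + 3*q^2 + 3*q - (3*q + 1)*(20*q^3 + 21*q^2 + 2*q + 1) - 3)/(5*q^4 + 7*q^3 + q^2 + q - 1)^2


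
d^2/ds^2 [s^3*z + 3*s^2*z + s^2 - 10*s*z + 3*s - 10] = 6*s*z + 6*z + 2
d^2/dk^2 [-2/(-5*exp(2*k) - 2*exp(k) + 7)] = 4*(4*(5*exp(k) + 1)^2*exp(k) - (10*exp(k) + 1)*(5*exp(2*k) + 2*exp(k) - 7))*exp(k)/(5*exp(2*k) + 2*exp(k) - 7)^3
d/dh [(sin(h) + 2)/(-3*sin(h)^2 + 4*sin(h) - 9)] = (3*sin(h)^2 + 12*sin(h) - 17)*cos(h)/(3*sin(h)^2 - 4*sin(h) + 9)^2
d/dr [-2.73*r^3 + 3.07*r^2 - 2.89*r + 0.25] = -8.19*r^2 + 6.14*r - 2.89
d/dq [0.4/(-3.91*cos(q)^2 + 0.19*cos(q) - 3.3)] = (0.076 - 3.128*cos(q))*sin(q)/(3.91*cos(q)^2 - 0.19*cos(q) + 3.3)^2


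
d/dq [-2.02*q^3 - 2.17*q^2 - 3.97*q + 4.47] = -6.06*q^2 - 4.34*q - 3.97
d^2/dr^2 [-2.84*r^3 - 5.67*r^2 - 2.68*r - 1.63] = -17.04*r - 11.34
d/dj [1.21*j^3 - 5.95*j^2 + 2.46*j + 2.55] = 3.63*j^2 - 11.9*j + 2.46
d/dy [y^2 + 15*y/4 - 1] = 2*y + 15/4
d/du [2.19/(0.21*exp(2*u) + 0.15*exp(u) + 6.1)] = (-0.9198*exp(u) - 0.3285)*exp(u)/(0.21*exp(2*u) + 0.15*exp(u) + 6.1)^2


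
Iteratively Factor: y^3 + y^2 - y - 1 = (y + 1)*(y^2 - 1) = (y - 1)*(y + 1)*(y + 1)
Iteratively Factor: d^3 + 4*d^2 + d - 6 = (d + 3)*(d^2 + d - 2) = (d + 2)*(d + 3)*(d - 1)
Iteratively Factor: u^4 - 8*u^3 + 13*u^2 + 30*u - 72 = (u - 4)*(u^3 - 4*u^2 - 3*u + 18) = (u - 4)*(u + 2)*(u^2 - 6*u + 9) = (u - 4)*(u - 3)*(u + 2)*(u - 3)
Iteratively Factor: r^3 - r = (r)*(r^2 - 1) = r*(r + 1)*(r - 1)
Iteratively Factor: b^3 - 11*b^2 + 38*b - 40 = (b - 2)*(b^2 - 9*b + 20) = (b - 5)*(b - 2)*(b - 4)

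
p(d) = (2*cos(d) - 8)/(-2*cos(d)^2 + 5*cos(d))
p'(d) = (-4*sin(d)*cos(d) + 5*sin(d))*(2*cos(d) - 8)/(-2*cos(d)^2 + 5*cos(d))^2 - 2*sin(d)/(-2*cos(d)^2 + 5*cos(d))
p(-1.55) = -77.18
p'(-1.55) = 3699.17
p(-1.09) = -3.75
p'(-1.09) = 6.50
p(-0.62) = -2.32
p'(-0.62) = 1.28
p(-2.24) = 2.39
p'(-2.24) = 3.21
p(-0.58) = -2.27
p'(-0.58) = 1.13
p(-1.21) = -4.81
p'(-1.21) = 11.89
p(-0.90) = -2.89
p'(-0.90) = 3.11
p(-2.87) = 1.49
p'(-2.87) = 0.45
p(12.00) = -2.26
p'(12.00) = 1.09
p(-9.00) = 1.58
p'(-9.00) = 0.77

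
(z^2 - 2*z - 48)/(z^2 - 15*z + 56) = (z + 6)/(z - 7)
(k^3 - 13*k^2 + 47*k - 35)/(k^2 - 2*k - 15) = (k^2 - 8*k + 7)/(k + 3)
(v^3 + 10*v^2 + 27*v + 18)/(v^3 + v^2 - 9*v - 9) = (v + 6)/(v - 3)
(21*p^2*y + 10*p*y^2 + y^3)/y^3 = 21*p^2/y^2 + 10*p/y + 1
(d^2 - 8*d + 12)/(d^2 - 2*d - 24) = (d - 2)/(d + 4)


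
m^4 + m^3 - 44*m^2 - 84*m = m*(m - 7)*(m + 2)*(m + 6)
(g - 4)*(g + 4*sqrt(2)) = g^2 - 4*g + 4*sqrt(2)*g - 16*sqrt(2)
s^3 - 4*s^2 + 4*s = s*(s - 2)^2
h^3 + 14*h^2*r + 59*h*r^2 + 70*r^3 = (h + 2*r)*(h + 5*r)*(h + 7*r)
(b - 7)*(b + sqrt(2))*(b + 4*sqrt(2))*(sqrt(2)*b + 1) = sqrt(2)*b^4 - 7*sqrt(2)*b^3 + 11*b^3 - 77*b^2 + 13*sqrt(2)*b^2 - 91*sqrt(2)*b + 8*b - 56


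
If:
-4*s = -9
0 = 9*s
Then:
No Solution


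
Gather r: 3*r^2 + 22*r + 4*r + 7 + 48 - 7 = 3*r^2 + 26*r + 48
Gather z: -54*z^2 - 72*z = -54*z^2 - 72*z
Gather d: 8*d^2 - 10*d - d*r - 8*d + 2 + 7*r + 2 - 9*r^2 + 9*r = 8*d^2 + d*(-r - 18) - 9*r^2 + 16*r + 4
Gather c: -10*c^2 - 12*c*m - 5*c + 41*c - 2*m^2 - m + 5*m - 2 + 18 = -10*c^2 + c*(36 - 12*m) - 2*m^2 + 4*m + 16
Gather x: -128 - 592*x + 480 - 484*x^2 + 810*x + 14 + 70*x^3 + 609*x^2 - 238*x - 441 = 70*x^3 + 125*x^2 - 20*x - 75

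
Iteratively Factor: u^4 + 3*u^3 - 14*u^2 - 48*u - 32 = (u + 2)*(u^3 + u^2 - 16*u - 16) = (u + 1)*(u + 2)*(u^2 - 16) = (u - 4)*(u + 1)*(u + 2)*(u + 4)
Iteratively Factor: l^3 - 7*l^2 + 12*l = (l - 3)*(l^2 - 4*l) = l*(l - 3)*(l - 4)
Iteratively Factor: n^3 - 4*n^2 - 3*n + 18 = (n - 3)*(n^2 - n - 6) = (n - 3)^2*(n + 2)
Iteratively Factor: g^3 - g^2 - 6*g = (g)*(g^2 - g - 6) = g*(g - 3)*(g + 2)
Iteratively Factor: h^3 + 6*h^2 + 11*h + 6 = (h + 2)*(h^2 + 4*h + 3) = (h + 2)*(h + 3)*(h + 1)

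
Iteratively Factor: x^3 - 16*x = (x - 4)*(x^2 + 4*x) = x*(x - 4)*(x + 4)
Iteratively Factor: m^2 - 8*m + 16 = (m - 4)*(m - 4)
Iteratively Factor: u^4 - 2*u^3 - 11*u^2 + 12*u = (u - 4)*(u^3 + 2*u^2 - 3*u) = (u - 4)*(u + 3)*(u^2 - u) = u*(u - 4)*(u + 3)*(u - 1)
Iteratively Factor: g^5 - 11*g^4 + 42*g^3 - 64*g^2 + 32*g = (g - 1)*(g^4 - 10*g^3 + 32*g^2 - 32*g) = (g - 2)*(g - 1)*(g^3 - 8*g^2 + 16*g) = (g - 4)*(g - 2)*(g - 1)*(g^2 - 4*g) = (g - 4)^2*(g - 2)*(g - 1)*(g)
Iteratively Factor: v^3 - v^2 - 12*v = (v + 3)*(v^2 - 4*v) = v*(v + 3)*(v - 4)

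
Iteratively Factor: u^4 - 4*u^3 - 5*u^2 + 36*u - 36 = (u - 3)*(u^3 - u^2 - 8*u + 12) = (u - 3)*(u - 2)*(u^2 + u - 6) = (u - 3)*(u - 2)*(u + 3)*(u - 2)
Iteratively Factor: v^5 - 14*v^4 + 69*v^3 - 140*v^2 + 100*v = (v - 2)*(v^4 - 12*v^3 + 45*v^2 - 50*v) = (v - 5)*(v - 2)*(v^3 - 7*v^2 + 10*v) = v*(v - 5)*(v - 2)*(v^2 - 7*v + 10) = v*(v - 5)*(v - 2)^2*(v - 5)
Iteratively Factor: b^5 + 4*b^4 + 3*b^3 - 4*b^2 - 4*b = (b + 2)*(b^4 + 2*b^3 - b^2 - 2*b) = (b + 1)*(b + 2)*(b^3 + b^2 - 2*b) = (b + 1)*(b + 2)^2*(b^2 - b) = b*(b + 1)*(b + 2)^2*(b - 1)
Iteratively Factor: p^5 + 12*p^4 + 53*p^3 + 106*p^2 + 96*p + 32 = (p + 2)*(p^4 + 10*p^3 + 33*p^2 + 40*p + 16) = (p + 2)*(p + 4)*(p^3 + 6*p^2 + 9*p + 4) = (p + 1)*(p + 2)*(p + 4)*(p^2 + 5*p + 4) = (p + 1)*(p + 2)*(p + 4)^2*(p + 1)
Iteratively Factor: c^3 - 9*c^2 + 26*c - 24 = (c - 3)*(c^2 - 6*c + 8) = (c - 4)*(c - 3)*(c - 2)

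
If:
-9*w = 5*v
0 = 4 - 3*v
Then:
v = 4/3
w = -20/27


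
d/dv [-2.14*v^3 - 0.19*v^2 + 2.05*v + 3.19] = -6.42*v^2 - 0.38*v + 2.05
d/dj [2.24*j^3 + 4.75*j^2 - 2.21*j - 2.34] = 6.72*j^2 + 9.5*j - 2.21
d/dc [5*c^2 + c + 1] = 10*c + 1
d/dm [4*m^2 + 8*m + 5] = 8*m + 8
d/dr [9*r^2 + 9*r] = 18*r + 9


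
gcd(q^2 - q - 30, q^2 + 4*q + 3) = 1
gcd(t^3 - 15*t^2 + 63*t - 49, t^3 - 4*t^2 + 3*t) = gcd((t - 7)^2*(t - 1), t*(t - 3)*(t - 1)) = t - 1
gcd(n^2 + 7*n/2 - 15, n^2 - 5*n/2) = n - 5/2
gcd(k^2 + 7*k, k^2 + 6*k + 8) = 1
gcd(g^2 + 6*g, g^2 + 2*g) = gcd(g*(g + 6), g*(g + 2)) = g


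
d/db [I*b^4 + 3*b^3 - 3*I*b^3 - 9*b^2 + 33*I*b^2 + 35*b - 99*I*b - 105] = 4*I*b^3 + b^2*(9 - 9*I) + b*(-18 + 66*I) + 35 - 99*I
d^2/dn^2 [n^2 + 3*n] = 2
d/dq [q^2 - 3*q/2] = 2*q - 3/2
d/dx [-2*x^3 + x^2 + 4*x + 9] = -6*x^2 + 2*x + 4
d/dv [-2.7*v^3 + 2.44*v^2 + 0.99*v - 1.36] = -8.1*v^2 + 4.88*v + 0.99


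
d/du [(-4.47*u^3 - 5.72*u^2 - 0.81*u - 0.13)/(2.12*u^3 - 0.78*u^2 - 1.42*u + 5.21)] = (15.613*u^4 + 16.1292*u^3 - 61.5487*u^2 - 59.8052*u - 4.4047)/(4.4944*u^6 - 3.3072*u^5 - 5.4124*u^4 + 24.3056*u^3 - 6.1112*u^2 - 14.7964*u + 27.1441)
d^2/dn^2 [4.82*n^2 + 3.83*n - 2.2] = 9.64000000000000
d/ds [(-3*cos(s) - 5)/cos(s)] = -5*sin(s)/cos(s)^2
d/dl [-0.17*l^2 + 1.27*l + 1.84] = 1.27 - 0.34*l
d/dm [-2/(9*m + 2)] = 18/(9*m + 2)^2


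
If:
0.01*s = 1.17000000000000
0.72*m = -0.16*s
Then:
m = -26.00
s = 117.00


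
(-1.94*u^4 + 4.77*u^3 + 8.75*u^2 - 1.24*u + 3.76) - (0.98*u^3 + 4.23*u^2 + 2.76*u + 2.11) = -1.94*u^4 + 3.79*u^3 + 4.52*u^2 - 4.0*u + 1.65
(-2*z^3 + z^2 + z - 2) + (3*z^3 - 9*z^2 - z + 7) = z^3 - 8*z^2 + 5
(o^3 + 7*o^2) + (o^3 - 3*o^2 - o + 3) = 2*o^3 + 4*o^2 - o + 3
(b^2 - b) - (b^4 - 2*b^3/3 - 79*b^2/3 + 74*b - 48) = -b^4 + 2*b^3/3 + 82*b^2/3 - 75*b + 48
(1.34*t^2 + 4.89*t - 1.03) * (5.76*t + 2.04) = 7.7184*t^3 + 30.9*t^2 + 4.0428*t - 2.1012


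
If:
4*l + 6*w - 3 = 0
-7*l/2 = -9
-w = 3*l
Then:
No Solution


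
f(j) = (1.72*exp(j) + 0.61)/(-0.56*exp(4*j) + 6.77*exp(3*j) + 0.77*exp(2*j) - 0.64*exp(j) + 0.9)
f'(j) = (1.72*exp(j) + 0.61)*(2.24*exp(4*j) - 20.31*exp(3*j) - 1.54*exp(2*j) + 0.64*exp(j))/(-0.56*exp(4*j) + 6.77*exp(3*j) + 0.77*exp(2*j) - 0.64*exp(j) + 0.9)^2 + 1.72*exp(j)/(-0.56*exp(4*j) + 6.77*exp(3*j) + 0.77*exp(2*j) - 0.64*exp(j) + 0.9)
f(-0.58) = 0.82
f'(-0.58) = -0.98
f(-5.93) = 0.68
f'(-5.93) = 0.01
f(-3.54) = 0.75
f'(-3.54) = 0.07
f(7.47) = -0.00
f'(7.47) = 0.00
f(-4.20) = 0.71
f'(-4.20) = 0.04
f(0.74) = 0.08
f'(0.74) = -0.15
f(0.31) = 0.18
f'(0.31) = -0.34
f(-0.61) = 0.85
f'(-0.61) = -0.97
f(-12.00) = 0.68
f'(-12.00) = 0.00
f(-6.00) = 0.68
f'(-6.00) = 0.01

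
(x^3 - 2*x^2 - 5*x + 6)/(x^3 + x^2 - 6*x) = (x^3 - 2*x^2 - 5*x + 6)/(x*(x^2 + x - 6))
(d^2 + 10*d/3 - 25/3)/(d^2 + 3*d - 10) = (d - 5/3)/(d - 2)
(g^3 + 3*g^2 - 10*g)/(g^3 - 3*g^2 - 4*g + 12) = g*(g + 5)/(g^2 - g - 6)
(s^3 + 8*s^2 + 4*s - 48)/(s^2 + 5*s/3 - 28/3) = 3*(s^2 + 4*s - 12)/(3*s - 7)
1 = 1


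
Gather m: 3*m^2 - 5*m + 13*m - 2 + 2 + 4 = 3*m^2 + 8*m + 4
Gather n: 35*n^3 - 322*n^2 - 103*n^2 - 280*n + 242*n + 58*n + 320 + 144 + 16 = 35*n^3 - 425*n^2 + 20*n + 480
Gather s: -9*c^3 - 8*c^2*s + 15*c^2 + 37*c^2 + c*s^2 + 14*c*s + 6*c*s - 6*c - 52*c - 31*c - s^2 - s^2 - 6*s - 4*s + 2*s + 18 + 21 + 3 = -9*c^3 + 52*c^2 - 89*c + s^2*(c - 2) + s*(-8*c^2 + 20*c - 8) + 42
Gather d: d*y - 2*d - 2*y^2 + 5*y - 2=d*(y - 2) - 2*y^2 + 5*y - 2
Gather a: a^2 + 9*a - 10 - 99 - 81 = a^2 + 9*a - 190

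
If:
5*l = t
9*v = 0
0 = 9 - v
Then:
No Solution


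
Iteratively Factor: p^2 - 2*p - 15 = (p - 5)*(p + 3)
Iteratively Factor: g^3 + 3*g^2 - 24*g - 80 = (g + 4)*(g^2 - g - 20) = (g + 4)^2*(g - 5)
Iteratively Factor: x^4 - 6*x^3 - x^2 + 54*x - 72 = (x - 2)*(x^3 - 4*x^2 - 9*x + 36) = (x - 3)*(x - 2)*(x^2 - x - 12) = (x - 4)*(x - 3)*(x - 2)*(x + 3)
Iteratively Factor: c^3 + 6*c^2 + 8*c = (c)*(c^2 + 6*c + 8) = c*(c + 2)*(c + 4)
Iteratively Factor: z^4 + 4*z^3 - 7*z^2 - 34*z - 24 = (z - 3)*(z^3 + 7*z^2 + 14*z + 8) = (z - 3)*(z + 4)*(z^2 + 3*z + 2) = (z - 3)*(z + 1)*(z + 4)*(z + 2)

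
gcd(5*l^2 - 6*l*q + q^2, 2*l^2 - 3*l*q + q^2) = -l + q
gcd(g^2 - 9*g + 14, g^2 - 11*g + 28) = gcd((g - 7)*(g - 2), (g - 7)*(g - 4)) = g - 7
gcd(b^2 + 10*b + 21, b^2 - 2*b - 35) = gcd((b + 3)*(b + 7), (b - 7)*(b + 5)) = 1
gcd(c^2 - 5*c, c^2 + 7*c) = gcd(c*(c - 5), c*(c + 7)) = c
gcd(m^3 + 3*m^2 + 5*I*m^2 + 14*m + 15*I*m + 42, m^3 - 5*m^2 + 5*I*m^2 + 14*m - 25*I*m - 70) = m^2 + 5*I*m + 14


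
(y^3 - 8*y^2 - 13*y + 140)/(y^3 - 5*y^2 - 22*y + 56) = (y - 5)/(y - 2)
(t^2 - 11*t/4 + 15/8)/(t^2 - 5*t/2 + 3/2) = (t - 5/4)/(t - 1)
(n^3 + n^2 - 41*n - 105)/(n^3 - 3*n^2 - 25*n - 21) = (n + 5)/(n + 1)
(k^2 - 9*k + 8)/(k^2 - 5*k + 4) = (k - 8)/(k - 4)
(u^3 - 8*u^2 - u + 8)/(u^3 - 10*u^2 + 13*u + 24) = (u - 1)/(u - 3)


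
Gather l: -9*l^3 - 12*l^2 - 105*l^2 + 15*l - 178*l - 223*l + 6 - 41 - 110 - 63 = -9*l^3 - 117*l^2 - 386*l - 208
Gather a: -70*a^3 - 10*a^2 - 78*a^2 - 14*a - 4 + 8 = -70*a^3 - 88*a^2 - 14*a + 4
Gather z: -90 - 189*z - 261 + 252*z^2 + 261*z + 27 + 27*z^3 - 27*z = 27*z^3 + 252*z^2 + 45*z - 324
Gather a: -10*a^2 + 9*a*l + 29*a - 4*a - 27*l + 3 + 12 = -10*a^2 + a*(9*l + 25) - 27*l + 15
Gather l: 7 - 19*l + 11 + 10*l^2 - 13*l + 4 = 10*l^2 - 32*l + 22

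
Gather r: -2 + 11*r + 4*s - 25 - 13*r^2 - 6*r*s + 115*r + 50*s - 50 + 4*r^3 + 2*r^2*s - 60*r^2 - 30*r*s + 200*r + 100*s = 4*r^3 + r^2*(2*s - 73) + r*(326 - 36*s) + 154*s - 77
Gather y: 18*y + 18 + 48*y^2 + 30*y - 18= 48*y^2 + 48*y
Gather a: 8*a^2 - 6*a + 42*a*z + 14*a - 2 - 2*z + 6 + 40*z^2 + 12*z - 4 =8*a^2 + a*(42*z + 8) + 40*z^2 + 10*z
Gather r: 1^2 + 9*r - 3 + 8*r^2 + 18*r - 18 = 8*r^2 + 27*r - 20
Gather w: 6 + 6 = 12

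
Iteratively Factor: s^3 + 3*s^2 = (s + 3)*(s^2) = s*(s + 3)*(s)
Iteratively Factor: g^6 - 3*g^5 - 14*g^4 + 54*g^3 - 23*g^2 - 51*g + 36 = (g + 4)*(g^5 - 7*g^4 + 14*g^3 - 2*g^2 - 15*g + 9) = (g + 1)*(g + 4)*(g^4 - 8*g^3 + 22*g^2 - 24*g + 9) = (g - 1)*(g + 1)*(g + 4)*(g^3 - 7*g^2 + 15*g - 9) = (g - 3)*(g - 1)*(g + 1)*(g + 4)*(g^2 - 4*g + 3) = (g - 3)*(g - 1)^2*(g + 1)*(g + 4)*(g - 3)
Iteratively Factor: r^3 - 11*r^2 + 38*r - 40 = (r - 2)*(r^2 - 9*r + 20) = (r - 5)*(r - 2)*(r - 4)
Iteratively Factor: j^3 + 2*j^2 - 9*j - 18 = (j + 3)*(j^2 - j - 6) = (j + 2)*(j + 3)*(j - 3)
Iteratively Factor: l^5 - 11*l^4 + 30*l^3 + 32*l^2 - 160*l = (l - 4)*(l^4 - 7*l^3 + 2*l^2 + 40*l) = (l - 5)*(l - 4)*(l^3 - 2*l^2 - 8*l) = (l - 5)*(l - 4)^2*(l^2 + 2*l) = l*(l - 5)*(l - 4)^2*(l + 2)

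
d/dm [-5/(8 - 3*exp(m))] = -15*exp(m)/(3*exp(m) - 8)^2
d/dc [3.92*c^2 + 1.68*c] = 7.84*c + 1.68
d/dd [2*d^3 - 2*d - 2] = 6*d^2 - 2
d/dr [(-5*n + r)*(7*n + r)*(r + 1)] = -35*n^2 + 4*n*r + 2*n + 3*r^2 + 2*r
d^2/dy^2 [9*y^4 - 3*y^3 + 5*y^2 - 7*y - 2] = 108*y^2 - 18*y + 10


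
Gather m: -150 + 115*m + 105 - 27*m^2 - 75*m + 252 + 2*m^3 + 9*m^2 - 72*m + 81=2*m^3 - 18*m^2 - 32*m + 288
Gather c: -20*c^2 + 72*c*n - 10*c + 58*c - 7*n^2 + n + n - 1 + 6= -20*c^2 + c*(72*n + 48) - 7*n^2 + 2*n + 5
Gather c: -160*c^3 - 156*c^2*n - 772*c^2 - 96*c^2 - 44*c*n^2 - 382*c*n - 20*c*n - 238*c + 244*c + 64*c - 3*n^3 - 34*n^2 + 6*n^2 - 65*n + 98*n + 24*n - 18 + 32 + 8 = -160*c^3 + c^2*(-156*n - 868) + c*(-44*n^2 - 402*n + 70) - 3*n^3 - 28*n^2 + 57*n + 22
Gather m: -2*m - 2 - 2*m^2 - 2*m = -2*m^2 - 4*m - 2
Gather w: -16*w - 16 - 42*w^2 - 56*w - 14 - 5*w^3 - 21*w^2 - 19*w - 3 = -5*w^3 - 63*w^2 - 91*w - 33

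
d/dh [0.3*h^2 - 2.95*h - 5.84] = 0.6*h - 2.95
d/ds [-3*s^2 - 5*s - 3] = -6*s - 5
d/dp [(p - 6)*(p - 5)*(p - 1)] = 3*p^2 - 24*p + 41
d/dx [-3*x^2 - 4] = -6*x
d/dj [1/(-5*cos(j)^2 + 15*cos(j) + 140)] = (3 - 2*cos(j))*sin(j)/(5*(sin(j)^2 + 3*cos(j) + 27)^2)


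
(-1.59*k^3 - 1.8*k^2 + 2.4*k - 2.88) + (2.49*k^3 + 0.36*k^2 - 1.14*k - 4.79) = 0.9*k^3 - 1.44*k^2 + 1.26*k - 7.67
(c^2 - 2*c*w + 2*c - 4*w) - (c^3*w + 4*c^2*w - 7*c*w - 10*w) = -c^3*w - 4*c^2*w + c^2 + 5*c*w + 2*c + 6*w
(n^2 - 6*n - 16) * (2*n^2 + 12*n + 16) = 2*n^4 - 88*n^2 - 288*n - 256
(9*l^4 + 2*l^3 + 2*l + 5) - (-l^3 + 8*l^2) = 9*l^4 + 3*l^3 - 8*l^2 + 2*l + 5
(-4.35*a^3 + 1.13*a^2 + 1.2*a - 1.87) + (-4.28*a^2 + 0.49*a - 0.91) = -4.35*a^3 - 3.15*a^2 + 1.69*a - 2.78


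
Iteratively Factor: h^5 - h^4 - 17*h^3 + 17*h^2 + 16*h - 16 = (h + 1)*(h^4 - 2*h^3 - 15*h^2 + 32*h - 16) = (h - 1)*(h + 1)*(h^3 - h^2 - 16*h + 16) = (h - 1)*(h + 1)*(h + 4)*(h^2 - 5*h + 4) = (h - 4)*(h - 1)*(h + 1)*(h + 4)*(h - 1)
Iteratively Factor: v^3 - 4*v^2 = (v)*(v^2 - 4*v) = v^2*(v - 4)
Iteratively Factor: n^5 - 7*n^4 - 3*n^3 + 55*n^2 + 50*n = (n + 2)*(n^4 - 9*n^3 + 15*n^2 + 25*n) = (n + 1)*(n + 2)*(n^3 - 10*n^2 + 25*n) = n*(n + 1)*(n + 2)*(n^2 - 10*n + 25) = n*(n - 5)*(n + 1)*(n + 2)*(n - 5)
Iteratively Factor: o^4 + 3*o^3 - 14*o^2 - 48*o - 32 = (o + 2)*(o^3 + o^2 - 16*o - 16) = (o + 2)*(o + 4)*(o^2 - 3*o - 4) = (o - 4)*(o + 2)*(o + 4)*(o + 1)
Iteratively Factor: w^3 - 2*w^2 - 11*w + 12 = (w - 4)*(w^2 + 2*w - 3) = (w - 4)*(w - 1)*(w + 3)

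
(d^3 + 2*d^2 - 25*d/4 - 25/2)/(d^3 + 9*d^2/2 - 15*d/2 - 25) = (d + 5/2)/(d + 5)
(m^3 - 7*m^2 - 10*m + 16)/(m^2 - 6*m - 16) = m - 1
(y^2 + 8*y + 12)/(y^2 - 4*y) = (y^2 + 8*y + 12)/(y*(y - 4))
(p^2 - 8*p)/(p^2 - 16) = p*(p - 8)/(p^2 - 16)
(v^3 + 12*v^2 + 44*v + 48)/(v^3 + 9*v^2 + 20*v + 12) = (v + 4)/(v + 1)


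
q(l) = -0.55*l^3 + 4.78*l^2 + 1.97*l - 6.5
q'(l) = -1.65*l^2 + 9.56*l + 1.97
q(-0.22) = -6.70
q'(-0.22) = -0.21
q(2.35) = 17.39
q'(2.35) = 15.32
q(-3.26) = 56.93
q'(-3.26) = -46.73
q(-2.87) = 40.22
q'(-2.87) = -39.06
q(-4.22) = 111.64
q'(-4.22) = -67.76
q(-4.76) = 151.74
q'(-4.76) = -80.92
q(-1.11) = -2.05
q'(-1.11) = -10.67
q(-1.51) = 3.32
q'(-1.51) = -16.23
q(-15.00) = 2895.70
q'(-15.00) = -512.68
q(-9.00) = 763.90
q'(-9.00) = -217.72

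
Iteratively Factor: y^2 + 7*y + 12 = (y + 4)*(y + 3)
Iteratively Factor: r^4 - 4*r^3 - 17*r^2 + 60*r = (r - 5)*(r^3 + r^2 - 12*r) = r*(r - 5)*(r^2 + r - 12) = r*(r - 5)*(r + 4)*(r - 3)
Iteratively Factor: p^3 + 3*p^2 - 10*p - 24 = (p + 4)*(p^2 - p - 6) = (p - 3)*(p + 4)*(p + 2)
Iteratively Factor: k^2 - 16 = (k + 4)*(k - 4)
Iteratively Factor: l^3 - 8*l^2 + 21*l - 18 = (l - 2)*(l^2 - 6*l + 9) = (l - 3)*(l - 2)*(l - 3)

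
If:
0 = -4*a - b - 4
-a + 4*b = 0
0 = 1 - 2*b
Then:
No Solution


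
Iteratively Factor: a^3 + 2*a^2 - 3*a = (a - 1)*(a^2 + 3*a) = (a - 1)*(a + 3)*(a)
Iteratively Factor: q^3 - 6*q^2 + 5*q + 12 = (q + 1)*(q^2 - 7*q + 12) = (q - 3)*(q + 1)*(q - 4)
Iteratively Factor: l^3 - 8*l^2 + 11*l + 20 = (l + 1)*(l^2 - 9*l + 20) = (l - 4)*(l + 1)*(l - 5)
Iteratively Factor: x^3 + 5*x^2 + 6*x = (x + 2)*(x^2 + 3*x) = x*(x + 2)*(x + 3)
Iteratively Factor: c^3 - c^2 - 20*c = (c - 5)*(c^2 + 4*c) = (c - 5)*(c + 4)*(c)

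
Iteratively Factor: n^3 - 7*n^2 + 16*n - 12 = (n - 2)*(n^2 - 5*n + 6) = (n - 2)^2*(n - 3)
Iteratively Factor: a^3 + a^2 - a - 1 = (a + 1)*(a^2 - 1) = (a + 1)^2*(a - 1)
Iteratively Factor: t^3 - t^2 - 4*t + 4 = (t - 2)*(t^2 + t - 2) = (t - 2)*(t + 2)*(t - 1)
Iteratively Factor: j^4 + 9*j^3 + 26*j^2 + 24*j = (j + 4)*(j^3 + 5*j^2 + 6*j) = j*(j + 4)*(j^2 + 5*j + 6) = j*(j + 3)*(j + 4)*(j + 2)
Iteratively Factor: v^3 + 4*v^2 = (v + 4)*(v^2) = v*(v + 4)*(v)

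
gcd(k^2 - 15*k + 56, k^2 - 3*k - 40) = k - 8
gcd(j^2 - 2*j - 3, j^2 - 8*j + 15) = j - 3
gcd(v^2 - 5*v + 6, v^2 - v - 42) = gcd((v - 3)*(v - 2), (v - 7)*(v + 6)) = 1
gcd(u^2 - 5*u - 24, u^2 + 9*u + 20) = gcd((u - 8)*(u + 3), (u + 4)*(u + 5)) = 1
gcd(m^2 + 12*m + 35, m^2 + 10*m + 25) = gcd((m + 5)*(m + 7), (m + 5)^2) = m + 5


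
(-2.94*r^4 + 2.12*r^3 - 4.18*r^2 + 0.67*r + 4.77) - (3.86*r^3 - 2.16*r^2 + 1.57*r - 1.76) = -2.94*r^4 - 1.74*r^3 - 2.02*r^2 - 0.9*r + 6.53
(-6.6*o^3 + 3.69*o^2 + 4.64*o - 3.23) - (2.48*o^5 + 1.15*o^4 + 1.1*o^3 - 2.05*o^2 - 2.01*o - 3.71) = -2.48*o^5 - 1.15*o^4 - 7.7*o^3 + 5.74*o^2 + 6.65*o + 0.48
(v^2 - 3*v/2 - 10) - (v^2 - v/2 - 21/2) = 1/2 - v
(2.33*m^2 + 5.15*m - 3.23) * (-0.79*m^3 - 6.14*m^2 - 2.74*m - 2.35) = -1.8407*m^5 - 18.3747*m^4 - 35.4535*m^3 + 0.245699999999998*m^2 - 3.2523*m + 7.5905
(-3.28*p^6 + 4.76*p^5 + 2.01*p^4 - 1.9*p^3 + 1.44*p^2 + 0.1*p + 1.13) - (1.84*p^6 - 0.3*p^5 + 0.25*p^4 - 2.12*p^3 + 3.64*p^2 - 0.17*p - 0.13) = -5.12*p^6 + 5.06*p^5 + 1.76*p^4 + 0.22*p^3 - 2.2*p^2 + 0.27*p + 1.26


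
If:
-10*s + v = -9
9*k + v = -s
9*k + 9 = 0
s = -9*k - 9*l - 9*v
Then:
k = -1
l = -72/11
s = 18/11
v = 81/11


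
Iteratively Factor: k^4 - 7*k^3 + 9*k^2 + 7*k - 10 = (k - 5)*(k^3 - 2*k^2 - k + 2) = (k - 5)*(k + 1)*(k^2 - 3*k + 2) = (k - 5)*(k - 1)*(k + 1)*(k - 2)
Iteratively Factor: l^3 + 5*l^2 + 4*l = (l + 4)*(l^2 + l) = (l + 1)*(l + 4)*(l)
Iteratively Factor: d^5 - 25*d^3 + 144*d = (d - 3)*(d^4 + 3*d^3 - 16*d^2 - 48*d) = (d - 4)*(d - 3)*(d^3 + 7*d^2 + 12*d) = d*(d - 4)*(d - 3)*(d^2 + 7*d + 12) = d*(d - 4)*(d - 3)*(d + 4)*(d + 3)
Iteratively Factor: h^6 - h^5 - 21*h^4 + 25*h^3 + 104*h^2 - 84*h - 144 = (h - 2)*(h^5 + h^4 - 19*h^3 - 13*h^2 + 78*h + 72) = (h - 2)*(h + 1)*(h^4 - 19*h^2 + 6*h + 72) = (h - 2)*(h + 1)*(h + 4)*(h^3 - 4*h^2 - 3*h + 18) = (h - 3)*(h - 2)*(h + 1)*(h + 4)*(h^2 - h - 6) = (h - 3)*(h - 2)*(h + 1)*(h + 2)*(h + 4)*(h - 3)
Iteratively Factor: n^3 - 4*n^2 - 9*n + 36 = (n + 3)*(n^2 - 7*n + 12) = (n - 3)*(n + 3)*(n - 4)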